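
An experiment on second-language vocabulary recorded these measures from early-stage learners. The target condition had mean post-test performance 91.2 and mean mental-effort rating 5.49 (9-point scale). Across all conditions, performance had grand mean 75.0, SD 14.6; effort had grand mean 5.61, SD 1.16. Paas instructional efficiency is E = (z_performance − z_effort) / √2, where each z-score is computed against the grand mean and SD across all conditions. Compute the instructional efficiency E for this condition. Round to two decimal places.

0.86

z_performance = (91.2 − 75.0) / 14.6 = 16.2000 / 14.6 = 1.1096.
z_effort = (5.49 − 5.61) / 1.16 = -0.1200 / 1.16 = -0.1034.
z_P − z_E = 1.1096 − (-0.1034) = 1.2130.
E = 1.2130 / √2 = 1.2130 / 1.41421 = 0.8577 ≈ 0.86.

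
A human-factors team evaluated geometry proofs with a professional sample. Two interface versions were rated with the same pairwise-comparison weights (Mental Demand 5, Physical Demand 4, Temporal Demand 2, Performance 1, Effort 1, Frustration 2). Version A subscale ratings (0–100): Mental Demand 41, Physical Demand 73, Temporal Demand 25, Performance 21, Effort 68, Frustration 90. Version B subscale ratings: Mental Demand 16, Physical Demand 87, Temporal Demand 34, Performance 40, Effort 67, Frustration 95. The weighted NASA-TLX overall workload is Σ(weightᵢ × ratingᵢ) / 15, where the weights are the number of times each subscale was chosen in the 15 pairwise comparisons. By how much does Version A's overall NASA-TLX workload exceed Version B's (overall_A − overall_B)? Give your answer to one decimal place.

Version A weighted sum = 5·41 + 4·73 + 2·25 + 1·21 + 1·68 + 2·90 = 205 + 292 + 50 + 21 + 68 + 180 = 816; overall_A = 816/15 = 54.4000.
Version B weighted sum = 5·16 + 4·87 + 2·34 + 1·40 + 1·67 + 2·95 = 80 + 348 + 68 + 40 + 67 + 190 = 793; overall_B = 793/15 = 52.8667.
Difference = 54.4000 − 52.8667 = 1.5333 ≈ 1.5.

1.5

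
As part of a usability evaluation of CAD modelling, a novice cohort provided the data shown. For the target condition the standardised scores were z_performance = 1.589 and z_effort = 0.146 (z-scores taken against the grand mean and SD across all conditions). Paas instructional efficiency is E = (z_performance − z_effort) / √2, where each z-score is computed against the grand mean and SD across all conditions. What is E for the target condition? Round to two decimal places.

1.02

z_P − z_E = 1.589 − 0.146 = 1.4430.
E = 1.4430 / √2 = 1.4430 / 1.41421 = 1.0204 ≈ 1.02.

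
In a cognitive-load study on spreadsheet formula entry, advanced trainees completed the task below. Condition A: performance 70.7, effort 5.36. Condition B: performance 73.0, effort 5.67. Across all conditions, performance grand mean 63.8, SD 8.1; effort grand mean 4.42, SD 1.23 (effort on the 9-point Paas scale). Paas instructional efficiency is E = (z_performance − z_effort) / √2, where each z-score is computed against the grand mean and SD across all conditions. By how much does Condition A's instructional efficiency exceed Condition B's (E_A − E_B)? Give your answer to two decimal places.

-0.02

Condition A: z_P = (70.7 − 63.8)/8.1 = 0.8519; z_E = (5.36 − 4.42)/1.23 = 0.7642; E_A = (0.8519 − 0.7642)/√2 = 0.0620.
Condition B: z_P = (73.0 − 63.8)/8.1 = 1.1358; z_E = (5.67 − 4.42)/1.23 = 1.0163; E_B = (1.1358 − 1.0163)/√2 = 0.0845.
E_A − E_B = 0.0620 − 0.0845 = -0.0225 ≈ -0.02.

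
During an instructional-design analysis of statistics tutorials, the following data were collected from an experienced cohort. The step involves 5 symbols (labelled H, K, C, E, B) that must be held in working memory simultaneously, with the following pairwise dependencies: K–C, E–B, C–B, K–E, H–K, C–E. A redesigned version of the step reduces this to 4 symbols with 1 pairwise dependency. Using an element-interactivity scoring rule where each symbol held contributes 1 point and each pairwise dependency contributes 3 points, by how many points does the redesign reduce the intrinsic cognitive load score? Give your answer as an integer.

Original: 5 × 1 + 6 × 3 = 5 + 18 = 23.
Redesigned: 4 × 1 + 1 × 3 = 4 + 3 = 7.
Reduction = 23 − 7 = 16.

16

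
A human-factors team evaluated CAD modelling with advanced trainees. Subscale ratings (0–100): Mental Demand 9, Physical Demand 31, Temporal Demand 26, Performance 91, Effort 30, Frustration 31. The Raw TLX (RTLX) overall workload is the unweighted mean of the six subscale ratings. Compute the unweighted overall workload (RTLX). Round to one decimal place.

36.3

Sum of ratings = 9 + 31 + 26 + 91 + 30 + 31 = 218.
RTLX = 218 / 6 = 36.3333 ≈ 36.3.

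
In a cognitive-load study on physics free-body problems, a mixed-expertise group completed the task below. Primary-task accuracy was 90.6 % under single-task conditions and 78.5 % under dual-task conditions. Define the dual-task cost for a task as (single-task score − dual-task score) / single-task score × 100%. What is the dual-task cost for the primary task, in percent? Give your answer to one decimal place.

Cost = (90.6 − 78.5) / 90.6 × 100%
     = 12.1000 / 90.6 × 100% = 13.3554%.
≈ 13.4%.

13.4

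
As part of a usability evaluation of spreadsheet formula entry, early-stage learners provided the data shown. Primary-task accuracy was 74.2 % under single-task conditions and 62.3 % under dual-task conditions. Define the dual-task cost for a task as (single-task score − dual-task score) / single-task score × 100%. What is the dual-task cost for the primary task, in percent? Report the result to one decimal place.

Cost = (74.2 − 62.3) / 74.2 × 100%
     = 11.9000 / 74.2 × 100% = 16.0377%.
≈ 16.0%.

16.0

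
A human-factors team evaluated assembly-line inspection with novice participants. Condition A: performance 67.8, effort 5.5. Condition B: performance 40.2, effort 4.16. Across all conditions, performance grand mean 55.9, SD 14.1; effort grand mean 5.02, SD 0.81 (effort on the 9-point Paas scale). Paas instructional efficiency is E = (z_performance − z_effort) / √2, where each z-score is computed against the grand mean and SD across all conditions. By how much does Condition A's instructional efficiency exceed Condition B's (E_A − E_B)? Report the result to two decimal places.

0.21

Condition A: z_P = (67.8 − 55.9)/14.1 = 0.8440; z_E = (5.5 − 5.02)/0.81 = 0.5926; E_A = (0.8440 − 0.5926)/√2 = 0.1778.
Condition B: z_P = (40.2 − 55.9)/14.1 = -1.1135; z_E = (4.16 − 5.02)/0.81 = -1.0617; E_B = (-1.1135 − (-1.0617))/√2 = -0.0366.
E_A − E_B = 0.1778 − (-0.0366) = 0.2144 ≈ 0.21.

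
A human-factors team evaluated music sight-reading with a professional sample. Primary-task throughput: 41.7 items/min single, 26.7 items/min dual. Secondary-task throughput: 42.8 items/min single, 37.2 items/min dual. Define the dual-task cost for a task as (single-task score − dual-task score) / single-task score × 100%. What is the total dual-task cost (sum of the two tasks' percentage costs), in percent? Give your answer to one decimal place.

Primary cost = (41.7 − 26.7) / 41.7 × 100% = 35.9712%.
Secondary cost = (42.8 − 37.2) / 42.8 × 100% = 13.0841%.
Total = 35.9712% + 13.0841% = 49.0553% ≈ 49.1%.

49.1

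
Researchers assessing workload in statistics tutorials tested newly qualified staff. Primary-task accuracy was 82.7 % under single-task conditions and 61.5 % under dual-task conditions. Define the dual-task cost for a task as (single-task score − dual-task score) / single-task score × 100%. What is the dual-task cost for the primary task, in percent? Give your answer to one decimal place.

Cost = (82.7 − 61.5) / 82.7 × 100%
     = 21.2000 / 82.7 × 100% = 25.6348%.
≈ 25.6%.

25.6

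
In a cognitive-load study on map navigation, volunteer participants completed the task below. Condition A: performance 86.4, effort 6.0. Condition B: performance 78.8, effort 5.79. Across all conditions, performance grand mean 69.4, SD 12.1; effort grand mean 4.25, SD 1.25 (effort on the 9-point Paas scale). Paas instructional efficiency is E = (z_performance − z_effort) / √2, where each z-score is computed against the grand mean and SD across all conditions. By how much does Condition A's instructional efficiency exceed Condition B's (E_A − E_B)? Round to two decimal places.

0.33

Condition A: z_P = (86.4 − 69.4)/12.1 = 1.4050; z_E = (6.0 − 4.25)/1.25 = 1.4000; E_A = (1.4050 − 1.4000)/√2 = 0.0035.
Condition B: z_P = (78.8 − 69.4)/12.1 = 0.7769; z_E = (5.79 − 4.25)/1.25 = 1.2320; E_B = (0.7769 − 1.2320)/√2 = -0.3218.
E_A − E_B = 0.0035 − (-0.3218) = 0.3253 ≈ 0.33.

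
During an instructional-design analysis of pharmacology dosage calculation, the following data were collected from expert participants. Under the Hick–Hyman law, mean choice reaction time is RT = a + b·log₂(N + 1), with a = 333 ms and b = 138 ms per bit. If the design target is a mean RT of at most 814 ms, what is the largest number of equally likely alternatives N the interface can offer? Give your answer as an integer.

Set 333 + 138·log₂(N + 1) ≤ 814.
log₂(N + 1) ≤ (814 − 333) / 138 = 3.4855.
N + 1 ≤ 2^3.4855 = 11.2006.
N ≤ 10.2006, so the largest integer N is 10.

10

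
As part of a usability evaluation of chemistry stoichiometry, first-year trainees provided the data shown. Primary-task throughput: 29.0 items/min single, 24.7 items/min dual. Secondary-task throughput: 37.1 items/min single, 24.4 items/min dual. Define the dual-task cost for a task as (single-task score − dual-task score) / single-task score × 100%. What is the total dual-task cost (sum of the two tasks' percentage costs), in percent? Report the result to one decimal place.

Primary cost = (29.0 − 24.7) / 29.0 × 100% = 14.8276%.
Secondary cost = (37.1 − 24.4) / 37.1 × 100% = 34.2318%.
Total = 14.8276% + 34.2318% = 49.0594% ≈ 49.1%.

49.1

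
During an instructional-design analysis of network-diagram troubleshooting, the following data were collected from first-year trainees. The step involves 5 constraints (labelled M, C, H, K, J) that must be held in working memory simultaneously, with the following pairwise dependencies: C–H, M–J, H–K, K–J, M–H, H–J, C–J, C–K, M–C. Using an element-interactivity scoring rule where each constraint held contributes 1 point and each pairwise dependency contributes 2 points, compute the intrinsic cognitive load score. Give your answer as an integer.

23

Count of constraints held simultaneously: 5.
Count of pairwise dependencies listed: 9.
Element contribution: 5 × 1 = 5.
Interaction contribution: 9 × 2 = 18.
Intrinsic load = 5 + 18 = 23.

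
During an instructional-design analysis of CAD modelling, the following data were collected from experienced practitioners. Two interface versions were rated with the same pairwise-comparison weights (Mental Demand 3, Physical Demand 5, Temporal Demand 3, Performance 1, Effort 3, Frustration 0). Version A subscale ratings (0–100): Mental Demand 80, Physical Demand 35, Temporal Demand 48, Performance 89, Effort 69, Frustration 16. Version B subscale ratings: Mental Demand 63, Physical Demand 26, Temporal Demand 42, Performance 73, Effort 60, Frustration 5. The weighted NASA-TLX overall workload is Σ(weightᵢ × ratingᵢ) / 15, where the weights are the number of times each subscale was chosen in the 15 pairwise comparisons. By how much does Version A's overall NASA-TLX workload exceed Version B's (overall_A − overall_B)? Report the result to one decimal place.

Version A weighted sum = 3·80 + 5·35 + 3·48 + 1·89 + 3·69 + 0·16 = 240 + 175 + 144 + 89 + 207 + 0 = 855; overall_A = 855/15 = 57.0000.
Version B weighted sum = 3·63 + 5·26 + 3·42 + 1·73 + 3·60 + 0·5 = 189 + 130 + 126 + 73 + 180 + 0 = 698; overall_B = 698/15 = 46.5333.
Difference = 57.0000 − 46.5333 = 10.4667 ≈ 10.5.

10.5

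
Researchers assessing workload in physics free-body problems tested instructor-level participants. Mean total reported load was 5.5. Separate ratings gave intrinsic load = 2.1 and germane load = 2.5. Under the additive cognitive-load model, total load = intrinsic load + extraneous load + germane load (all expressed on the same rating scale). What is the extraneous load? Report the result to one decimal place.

extraneous load = total − intrinsic − germane
             = 5.5 − 2.1 − 2.5 = 0.9.

0.9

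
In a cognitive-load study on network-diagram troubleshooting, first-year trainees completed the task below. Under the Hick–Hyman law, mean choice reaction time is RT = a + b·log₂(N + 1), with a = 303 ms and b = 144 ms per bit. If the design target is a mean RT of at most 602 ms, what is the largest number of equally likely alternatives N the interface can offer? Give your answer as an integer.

3

Set 303 + 144·log₂(N + 1) ≤ 602.
log₂(N + 1) ≤ (602 − 303) / 144 = 2.0764.
N + 1 ≤ 2^2.0764 = 4.2175.
N ≤ 3.2175, so the largest integer N is 3.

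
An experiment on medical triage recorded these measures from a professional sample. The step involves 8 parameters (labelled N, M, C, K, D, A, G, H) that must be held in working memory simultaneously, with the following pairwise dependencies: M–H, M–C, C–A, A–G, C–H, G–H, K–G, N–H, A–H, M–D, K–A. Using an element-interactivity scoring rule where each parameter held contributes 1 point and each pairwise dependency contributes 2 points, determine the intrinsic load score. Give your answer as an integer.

Count of parameters held simultaneously: 8.
Count of pairwise dependencies listed: 11.
Element contribution: 8 × 1 = 8.
Interaction contribution: 11 × 2 = 22.
Intrinsic load = 8 + 22 = 30.

30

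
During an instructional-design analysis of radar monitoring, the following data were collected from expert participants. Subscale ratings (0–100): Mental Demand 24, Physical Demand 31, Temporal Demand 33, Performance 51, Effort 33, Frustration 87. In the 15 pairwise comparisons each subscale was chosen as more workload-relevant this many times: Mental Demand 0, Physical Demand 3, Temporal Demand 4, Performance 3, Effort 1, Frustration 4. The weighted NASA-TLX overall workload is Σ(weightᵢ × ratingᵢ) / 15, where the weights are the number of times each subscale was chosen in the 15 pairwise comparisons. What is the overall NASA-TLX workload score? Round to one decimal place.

50.6

The tallies are the weights (they sum to 15).
Weighted sum = 0·24 + 3·31 + 4·33 + 3·51 + 1·33 + 4·87
            = 0 + 93 + 132 + 153 + 33 + 348 = 759.
Overall workload = 759 / 15 = 50.6000 ≈ 50.6.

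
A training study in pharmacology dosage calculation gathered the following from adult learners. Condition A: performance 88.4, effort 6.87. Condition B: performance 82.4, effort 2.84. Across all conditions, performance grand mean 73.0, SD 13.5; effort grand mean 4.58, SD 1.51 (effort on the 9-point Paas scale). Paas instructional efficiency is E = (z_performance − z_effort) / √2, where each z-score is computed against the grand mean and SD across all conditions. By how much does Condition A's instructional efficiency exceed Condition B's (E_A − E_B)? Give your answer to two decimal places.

Condition A: z_P = (88.4 − 73.0)/13.5 = 1.1407; z_E = (6.87 − 4.58)/1.51 = 1.5166; E_A = (1.1407 − 1.5166)/√2 = -0.2658.
Condition B: z_P = (82.4 − 73.0)/13.5 = 0.6963; z_E = (2.84 − 4.58)/1.51 = -1.1523; E_B = (0.6963 − (-1.1523))/√2 = 1.3072.
E_A − E_B = -0.2658 − 1.3072 = -1.5730 ≈ -1.57.

-1.57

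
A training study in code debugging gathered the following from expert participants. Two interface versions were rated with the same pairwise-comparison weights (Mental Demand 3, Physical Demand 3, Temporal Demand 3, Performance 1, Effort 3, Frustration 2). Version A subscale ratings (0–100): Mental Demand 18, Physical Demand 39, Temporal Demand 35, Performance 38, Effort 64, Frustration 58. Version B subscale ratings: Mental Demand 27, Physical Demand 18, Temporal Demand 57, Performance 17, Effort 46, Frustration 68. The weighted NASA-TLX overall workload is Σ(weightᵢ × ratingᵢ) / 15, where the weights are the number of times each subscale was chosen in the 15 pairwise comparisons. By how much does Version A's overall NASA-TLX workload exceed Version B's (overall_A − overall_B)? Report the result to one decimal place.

Version A weighted sum = 3·18 + 3·39 + 3·35 + 1·38 + 3·64 + 2·58 = 54 + 117 + 105 + 38 + 192 + 116 = 622; overall_A = 622/15 = 41.4667.
Version B weighted sum = 3·27 + 3·18 + 3·57 + 1·17 + 3·46 + 2·68 = 81 + 54 + 171 + 17 + 138 + 136 = 597; overall_B = 597/15 = 39.8000.
Difference = 41.4667 − 39.8000 = 1.6667 ≈ 1.7.

1.7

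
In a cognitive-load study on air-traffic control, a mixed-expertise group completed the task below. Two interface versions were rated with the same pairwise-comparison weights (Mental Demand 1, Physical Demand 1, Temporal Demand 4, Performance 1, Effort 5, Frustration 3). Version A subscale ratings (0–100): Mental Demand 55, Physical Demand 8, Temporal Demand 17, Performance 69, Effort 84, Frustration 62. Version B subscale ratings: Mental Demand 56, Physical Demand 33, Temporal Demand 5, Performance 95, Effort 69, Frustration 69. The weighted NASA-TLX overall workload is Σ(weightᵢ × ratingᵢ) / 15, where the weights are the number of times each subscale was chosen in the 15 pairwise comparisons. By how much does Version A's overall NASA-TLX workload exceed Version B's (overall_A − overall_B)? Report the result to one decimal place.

3.3

Version A weighted sum = 1·55 + 1·8 + 4·17 + 1·69 + 5·84 + 3·62 = 55 + 8 + 68 + 69 + 420 + 186 = 806; overall_A = 806/15 = 53.7333.
Version B weighted sum = 1·56 + 1·33 + 4·5 + 1·95 + 5·69 + 3·69 = 56 + 33 + 20 + 95 + 345 + 207 = 756; overall_B = 756/15 = 50.4000.
Difference = 53.7333 − 50.4000 = 3.3333 ≈ 3.3.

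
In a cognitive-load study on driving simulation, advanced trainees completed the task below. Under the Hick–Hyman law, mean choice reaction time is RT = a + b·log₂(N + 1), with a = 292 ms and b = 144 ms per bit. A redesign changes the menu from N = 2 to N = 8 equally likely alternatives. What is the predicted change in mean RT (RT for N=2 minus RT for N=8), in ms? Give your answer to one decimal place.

RT(2) = 292 + 144·log₂(3) = 292 + 144·1.5850 = 520.2400 ms.
RT(8) = 292 + 144·log₂(9) = 292 + 144·3.1699 = 748.4656 ms.
Difference = 520.2400 − 748.4656 = -228.2256 ≈ -228.2 ms.

-228.2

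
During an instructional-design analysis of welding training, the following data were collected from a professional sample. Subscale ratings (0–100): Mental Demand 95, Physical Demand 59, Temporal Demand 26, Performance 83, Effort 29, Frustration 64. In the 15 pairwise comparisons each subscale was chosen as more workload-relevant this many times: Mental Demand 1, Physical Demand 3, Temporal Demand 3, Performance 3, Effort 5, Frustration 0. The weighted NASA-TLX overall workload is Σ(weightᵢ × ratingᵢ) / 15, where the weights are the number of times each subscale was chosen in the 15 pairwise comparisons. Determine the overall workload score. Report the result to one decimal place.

The tallies are the weights (they sum to 15).
Weighted sum = 1·95 + 3·59 + 3·26 + 3·83 + 5·29 + 0·64
            = 95 + 177 + 78 + 249 + 145 + 0 = 744.
Overall workload = 744 / 15 = 49.6000 ≈ 49.6.

49.6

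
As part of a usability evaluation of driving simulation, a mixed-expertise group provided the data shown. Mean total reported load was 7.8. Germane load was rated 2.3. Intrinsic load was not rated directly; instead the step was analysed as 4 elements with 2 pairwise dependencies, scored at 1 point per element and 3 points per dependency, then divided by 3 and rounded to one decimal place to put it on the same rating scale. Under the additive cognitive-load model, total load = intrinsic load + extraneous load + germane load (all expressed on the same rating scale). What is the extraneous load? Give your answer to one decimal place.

Intrinsic (element-interactivity): (4 × 1 + 2 × 3) / 3 = 10 / 3 = 3.3333 → 3.3.
extraneous load = total − intrinsic − germane
             = 7.8 − 3.3 − 2.3 = 2.2.

2.2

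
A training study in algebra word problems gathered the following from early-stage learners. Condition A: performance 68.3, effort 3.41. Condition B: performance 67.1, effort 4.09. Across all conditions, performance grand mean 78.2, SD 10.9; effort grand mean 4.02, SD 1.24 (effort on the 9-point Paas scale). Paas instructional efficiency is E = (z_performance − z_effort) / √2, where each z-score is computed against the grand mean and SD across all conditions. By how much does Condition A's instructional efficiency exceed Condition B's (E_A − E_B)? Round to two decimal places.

Condition A: z_P = (68.3 − 78.2)/10.9 = -0.9083; z_E = (3.41 − 4.02)/1.24 = -0.4919; E_A = (-0.9083 − (-0.4919))/√2 = -0.2944.
Condition B: z_P = (67.1 − 78.2)/10.9 = -1.0183; z_E = (4.09 − 4.02)/1.24 = 0.0565; E_B = (-1.0183 − 0.0565)/√2 = -0.7600.
E_A − E_B = -0.2944 − (-0.7600) = 0.4656 ≈ 0.47.

0.47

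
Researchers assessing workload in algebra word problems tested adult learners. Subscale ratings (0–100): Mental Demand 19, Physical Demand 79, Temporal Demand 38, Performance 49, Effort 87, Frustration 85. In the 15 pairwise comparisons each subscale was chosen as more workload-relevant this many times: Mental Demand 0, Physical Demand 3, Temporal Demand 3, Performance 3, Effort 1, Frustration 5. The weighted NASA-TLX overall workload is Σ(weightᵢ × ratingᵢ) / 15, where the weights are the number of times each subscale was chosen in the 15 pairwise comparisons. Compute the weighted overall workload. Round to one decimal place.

The tallies are the weights (they sum to 15).
Weighted sum = 0·19 + 3·79 + 3·38 + 3·49 + 1·87 + 5·85
            = 0 + 237 + 114 + 147 + 87 + 425 = 1010.
Overall workload = 1010 / 15 = 67.3333 ≈ 67.3.

67.3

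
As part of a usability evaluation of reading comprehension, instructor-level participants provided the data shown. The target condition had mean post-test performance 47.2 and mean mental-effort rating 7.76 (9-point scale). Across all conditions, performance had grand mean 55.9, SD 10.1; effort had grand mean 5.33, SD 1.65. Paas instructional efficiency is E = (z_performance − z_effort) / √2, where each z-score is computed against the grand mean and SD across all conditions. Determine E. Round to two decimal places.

z_performance = (47.2 − 55.9) / 10.1 = -8.7000 / 10.1 = -0.8614.
z_effort = (7.76 − 5.33) / 1.65 = 2.4300 / 1.65 = 1.4727.
z_P − z_E = -0.8614 − 1.4727 = -2.3341.
E = -2.3341 / √2 = -2.3341 / 1.41421 = -1.6505 ≈ -1.65.

-1.65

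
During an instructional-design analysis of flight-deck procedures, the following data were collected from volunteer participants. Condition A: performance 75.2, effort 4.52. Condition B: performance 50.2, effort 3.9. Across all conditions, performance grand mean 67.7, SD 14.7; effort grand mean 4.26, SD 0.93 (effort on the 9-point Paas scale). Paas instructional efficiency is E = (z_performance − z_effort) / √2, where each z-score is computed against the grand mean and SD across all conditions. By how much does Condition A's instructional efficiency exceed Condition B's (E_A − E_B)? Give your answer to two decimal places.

Condition A: z_P = (75.2 − 67.7)/14.7 = 0.5102; z_E = (4.52 − 4.26)/0.93 = 0.2796; E_A = (0.5102 − 0.2796)/√2 = 0.1631.
Condition B: z_P = (50.2 − 67.7)/14.7 = -1.1905; z_E = (3.9 − 4.26)/0.93 = -0.3871; E_B = (-1.1905 − (-0.3871))/√2 = -0.5681.
E_A − E_B = 0.1631 − (-0.5681) = 0.7312 ≈ 0.73.

0.73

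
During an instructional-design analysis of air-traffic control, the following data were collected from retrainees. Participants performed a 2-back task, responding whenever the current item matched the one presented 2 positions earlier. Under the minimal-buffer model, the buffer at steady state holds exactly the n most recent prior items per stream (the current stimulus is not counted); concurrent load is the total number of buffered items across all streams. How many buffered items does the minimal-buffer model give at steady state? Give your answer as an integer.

The buffer holds the 2 most recent prior items.
Steady-state concurrent load = 2 items.

2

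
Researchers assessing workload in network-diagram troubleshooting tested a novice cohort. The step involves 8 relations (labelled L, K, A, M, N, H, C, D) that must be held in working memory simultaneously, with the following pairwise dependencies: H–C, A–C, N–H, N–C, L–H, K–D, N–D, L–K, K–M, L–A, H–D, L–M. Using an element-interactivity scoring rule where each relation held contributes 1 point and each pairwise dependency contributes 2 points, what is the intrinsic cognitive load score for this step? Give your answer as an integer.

Count of relations held simultaneously: 8.
Count of pairwise dependencies listed: 12.
Element contribution: 8 × 1 = 8.
Interaction contribution: 12 × 2 = 24.
Intrinsic load = 8 + 24 = 32.

32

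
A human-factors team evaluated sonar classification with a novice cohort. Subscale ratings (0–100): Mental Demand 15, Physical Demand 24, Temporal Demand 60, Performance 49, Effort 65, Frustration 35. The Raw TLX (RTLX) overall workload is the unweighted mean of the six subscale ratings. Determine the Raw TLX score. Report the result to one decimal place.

Sum of ratings = 15 + 24 + 60 + 49 + 65 + 35 = 248.
RTLX = 248 / 6 = 41.3333 ≈ 41.3.

41.3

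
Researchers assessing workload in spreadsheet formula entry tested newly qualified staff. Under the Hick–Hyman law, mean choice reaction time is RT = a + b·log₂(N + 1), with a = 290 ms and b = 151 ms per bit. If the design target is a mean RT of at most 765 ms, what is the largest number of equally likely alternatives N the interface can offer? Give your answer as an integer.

7

Set 290 + 151·log₂(N + 1) ≤ 765.
log₂(N + 1) ≤ (765 − 290) / 151 = 3.1457.
N + 1 ≤ 2^3.1457 = 8.8501.
N ≤ 7.8501, so the largest integer N is 7.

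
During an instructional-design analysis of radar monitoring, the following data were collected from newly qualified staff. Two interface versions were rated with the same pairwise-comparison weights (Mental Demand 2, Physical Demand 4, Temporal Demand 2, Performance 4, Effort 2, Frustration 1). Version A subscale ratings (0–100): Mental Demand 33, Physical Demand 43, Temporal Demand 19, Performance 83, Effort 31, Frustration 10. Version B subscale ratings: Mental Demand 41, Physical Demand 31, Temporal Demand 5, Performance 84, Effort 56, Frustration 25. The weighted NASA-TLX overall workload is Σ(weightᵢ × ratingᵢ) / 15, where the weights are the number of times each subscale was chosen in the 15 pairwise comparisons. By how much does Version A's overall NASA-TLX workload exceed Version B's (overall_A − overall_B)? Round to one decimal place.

-0.6

Version A weighted sum = 2·33 + 4·43 + 2·19 + 4·83 + 2·31 + 1·10 = 66 + 172 + 38 + 332 + 62 + 10 = 680; overall_A = 680/15 = 45.3333.
Version B weighted sum = 2·41 + 4·31 + 2·5 + 4·84 + 2·56 + 1·25 = 82 + 124 + 10 + 336 + 112 + 25 = 689; overall_B = 689/15 = 45.9333.
Difference = 45.3333 − 45.9333 = -0.6000 ≈ -0.6.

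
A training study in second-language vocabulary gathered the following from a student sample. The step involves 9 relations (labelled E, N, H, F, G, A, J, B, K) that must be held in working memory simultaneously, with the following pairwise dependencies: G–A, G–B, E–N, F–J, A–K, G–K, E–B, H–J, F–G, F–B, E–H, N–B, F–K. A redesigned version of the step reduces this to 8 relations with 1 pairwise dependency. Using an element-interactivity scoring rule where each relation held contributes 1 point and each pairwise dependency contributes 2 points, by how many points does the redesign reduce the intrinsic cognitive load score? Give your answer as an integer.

Original: 9 × 1 + 13 × 2 = 9 + 26 = 35.
Redesigned: 8 × 1 + 1 × 2 = 8 + 2 = 10.
Reduction = 35 − 10 = 25.

25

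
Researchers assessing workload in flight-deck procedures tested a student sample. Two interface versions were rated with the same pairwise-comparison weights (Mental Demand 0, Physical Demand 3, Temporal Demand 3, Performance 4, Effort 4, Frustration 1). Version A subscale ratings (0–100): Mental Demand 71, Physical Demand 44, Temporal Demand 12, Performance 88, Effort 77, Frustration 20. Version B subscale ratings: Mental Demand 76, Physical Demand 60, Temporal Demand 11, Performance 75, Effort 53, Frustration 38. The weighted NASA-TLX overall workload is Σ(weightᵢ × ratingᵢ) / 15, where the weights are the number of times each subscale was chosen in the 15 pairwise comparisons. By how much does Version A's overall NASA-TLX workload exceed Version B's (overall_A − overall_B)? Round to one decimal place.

5.7

Version A weighted sum = 0·71 + 3·44 + 3·12 + 4·88 + 4·77 + 1·20 = 0 + 132 + 36 + 352 + 308 + 20 = 848; overall_A = 848/15 = 56.5333.
Version B weighted sum = 0·76 + 3·60 + 3·11 + 4·75 + 4·53 + 1·38 = 0 + 180 + 33 + 300 + 212 + 38 = 763; overall_B = 763/15 = 50.8667.
Difference = 56.5333 − 50.8667 = 5.6666 ≈ 5.7.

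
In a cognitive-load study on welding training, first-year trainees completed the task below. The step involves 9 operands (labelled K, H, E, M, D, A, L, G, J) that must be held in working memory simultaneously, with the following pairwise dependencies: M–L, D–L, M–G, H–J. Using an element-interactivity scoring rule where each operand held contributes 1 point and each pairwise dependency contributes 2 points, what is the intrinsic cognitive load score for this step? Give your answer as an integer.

Count of operands held simultaneously: 9.
Count of pairwise dependencies listed: 4.
Element contribution: 9 × 1 = 9.
Interaction contribution: 4 × 2 = 8.
Intrinsic load = 9 + 8 = 17.

17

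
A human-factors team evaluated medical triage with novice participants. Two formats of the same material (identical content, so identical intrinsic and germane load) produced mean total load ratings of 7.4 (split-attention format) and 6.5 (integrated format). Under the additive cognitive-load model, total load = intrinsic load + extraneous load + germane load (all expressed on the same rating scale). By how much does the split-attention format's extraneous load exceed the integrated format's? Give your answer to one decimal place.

0.9

Intrinsic and germane load are equal across formats, so the difference in total load equals the difference in extraneous load.
Extraneous-load difference = 7.4 − 6.5 = 0.9.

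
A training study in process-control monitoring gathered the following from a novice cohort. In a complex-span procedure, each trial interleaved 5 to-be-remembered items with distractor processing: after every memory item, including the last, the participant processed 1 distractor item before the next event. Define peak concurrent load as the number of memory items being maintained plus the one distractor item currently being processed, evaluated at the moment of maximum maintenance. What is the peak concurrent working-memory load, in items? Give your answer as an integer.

6

Maintenance is greatest during the distractor(s) after memory item 5: all 5 memory items are being held.
One distractor item is concurrently being processed.
Peak concurrent load = 5 + 1 = 6 items.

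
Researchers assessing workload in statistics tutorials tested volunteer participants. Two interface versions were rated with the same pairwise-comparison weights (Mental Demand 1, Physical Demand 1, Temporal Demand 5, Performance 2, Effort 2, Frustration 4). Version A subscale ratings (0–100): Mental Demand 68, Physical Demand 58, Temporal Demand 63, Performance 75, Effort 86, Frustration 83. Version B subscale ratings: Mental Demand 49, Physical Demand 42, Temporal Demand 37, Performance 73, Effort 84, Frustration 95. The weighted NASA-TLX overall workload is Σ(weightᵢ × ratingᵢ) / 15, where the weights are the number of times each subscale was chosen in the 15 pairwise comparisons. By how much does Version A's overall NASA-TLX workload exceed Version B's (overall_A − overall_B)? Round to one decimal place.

8.3

Version A weighted sum = 1·68 + 1·58 + 5·63 + 2·75 + 2·86 + 4·83 = 68 + 58 + 315 + 150 + 172 + 332 = 1095; overall_A = 1095/15 = 73.0000.
Version B weighted sum = 1·49 + 1·42 + 5·37 + 2·73 + 2·84 + 4·95 = 49 + 42 + 185 + 146 + 168 + 380 = 970; overall_B = 970/15 = 64.6667.
Difference = 73.0000 − 64.6667 = 8.3333 ≈ 8.3.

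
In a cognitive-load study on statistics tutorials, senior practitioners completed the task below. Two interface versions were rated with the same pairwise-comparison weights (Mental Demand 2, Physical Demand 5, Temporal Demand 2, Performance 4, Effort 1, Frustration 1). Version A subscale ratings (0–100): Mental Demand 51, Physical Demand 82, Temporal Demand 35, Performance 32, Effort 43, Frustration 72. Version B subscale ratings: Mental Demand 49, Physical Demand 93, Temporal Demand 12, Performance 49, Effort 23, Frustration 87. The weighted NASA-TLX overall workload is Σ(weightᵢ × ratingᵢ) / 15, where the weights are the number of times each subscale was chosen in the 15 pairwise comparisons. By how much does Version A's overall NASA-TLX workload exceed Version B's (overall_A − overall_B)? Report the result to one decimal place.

Version A weighted sum = 2·51 + 5·82 + 2·35 + 4·32 + 1·43 + 1·72 = 102 + 410 + 70 + 128 + 43 + 72 = 825; overall_A = 825/15 = 55.0000.
Version B weighted sum = 2·49 + 5·93 + 2·12 + 4·49 + 1·23 + 1·87 = 98 + 465 + 24 + 196 + 23 + 87 = 893; overall_B = 893/15 = 59.5333.
Difference = 55.0000 − 59.5333 = -4.5333 ≈ -4.5.

-4.5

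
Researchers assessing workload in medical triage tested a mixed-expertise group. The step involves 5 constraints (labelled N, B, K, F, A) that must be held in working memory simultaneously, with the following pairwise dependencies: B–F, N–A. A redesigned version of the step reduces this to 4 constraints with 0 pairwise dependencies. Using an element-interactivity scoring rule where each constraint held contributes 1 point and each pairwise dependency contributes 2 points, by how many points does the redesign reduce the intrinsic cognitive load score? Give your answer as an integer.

Original: 5 × 1 + 2 × 2 = 5 + 4 = 9.
Redesigned: 4 × 1 + 0 × 2 = 4 + 0 = 4.
Reduction = 9 − 4 = 5.

5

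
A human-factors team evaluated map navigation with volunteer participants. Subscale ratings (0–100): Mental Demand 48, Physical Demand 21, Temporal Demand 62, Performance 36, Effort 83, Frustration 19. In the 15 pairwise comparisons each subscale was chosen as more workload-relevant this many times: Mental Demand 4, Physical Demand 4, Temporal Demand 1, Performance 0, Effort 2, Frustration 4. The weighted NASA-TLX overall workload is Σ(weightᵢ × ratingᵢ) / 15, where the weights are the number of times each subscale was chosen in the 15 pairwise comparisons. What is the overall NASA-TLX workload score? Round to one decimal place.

The tallies are the weights (they sum to 15).
Weighted sum = 4·48 + 4·21 + 1·62 + 0·36 + 2·83 + 4·19
            = 192 + 84 + 62 + 0 + 166 + 76 = 580.
Overall workload = 580 / 15 = 38.6667 ≈ 38.7.

38.7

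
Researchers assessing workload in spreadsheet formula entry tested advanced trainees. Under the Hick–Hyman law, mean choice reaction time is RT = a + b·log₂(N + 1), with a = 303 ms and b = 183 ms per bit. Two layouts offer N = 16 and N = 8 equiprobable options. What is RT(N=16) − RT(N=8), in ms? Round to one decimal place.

RT(16) = 303 + 183·log₂(17) = 303 + 183·4.0875 = 1051.0125 ms.
RT(8) = 303 + 183·log₂(9) = 303 + 183·3.1699 = 883.0917 ms.
Difference = 1051.0125 − 883.0917 = 167.9208 ≈ 167.9 ms.

167.9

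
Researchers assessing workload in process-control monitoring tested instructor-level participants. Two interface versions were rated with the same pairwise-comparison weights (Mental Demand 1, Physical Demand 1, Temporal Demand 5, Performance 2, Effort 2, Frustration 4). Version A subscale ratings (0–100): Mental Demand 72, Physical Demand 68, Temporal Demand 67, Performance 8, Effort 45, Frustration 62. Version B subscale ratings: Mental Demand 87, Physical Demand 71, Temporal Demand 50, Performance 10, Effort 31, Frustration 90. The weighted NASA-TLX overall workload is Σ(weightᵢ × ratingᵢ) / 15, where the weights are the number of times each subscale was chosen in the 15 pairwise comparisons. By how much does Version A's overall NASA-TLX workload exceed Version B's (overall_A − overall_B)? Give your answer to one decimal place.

-1.4

Version A weighted sum = 1·72 + 1·68 + 5·67 + 2·8 + 2·45 + 4·62 = 72 + 68 + 335 + 16 + 90 + 248 = 829; overall_A = 829/15 = 55.2667.
Version B weighted sum = 1·87 + 1·71 + 5·50 + 2·10 + 2·31 + 4·90 = 87 + 71 + 250 + 20 + 62 + 360 = 850; overall_B = 850/15 = 56.6667.
Difference = 55.2667 − 56.6667 = -1.4000 ≈ -1.4.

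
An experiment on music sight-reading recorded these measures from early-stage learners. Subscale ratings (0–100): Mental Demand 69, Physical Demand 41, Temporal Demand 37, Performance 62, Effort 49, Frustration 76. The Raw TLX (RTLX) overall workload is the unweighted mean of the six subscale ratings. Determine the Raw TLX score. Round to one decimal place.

Sum of ratings = 69 + 41 + 37 + 62 + 49 + 76 = 334.
RTLX = 334 / 6 = 55.6667 ≈ 55.7.

55.7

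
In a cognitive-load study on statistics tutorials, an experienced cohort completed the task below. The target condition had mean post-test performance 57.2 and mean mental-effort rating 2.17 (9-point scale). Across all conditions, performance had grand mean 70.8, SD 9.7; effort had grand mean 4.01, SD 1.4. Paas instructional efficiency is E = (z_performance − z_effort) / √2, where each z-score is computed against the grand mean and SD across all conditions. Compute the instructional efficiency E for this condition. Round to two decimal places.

-0.06

z_performance = (57.2 − 70.8) / 9.7 = -13.6000 / 9.7 = -1.4021.
z_effort = (2.17 − 4.01) / 1.4 = -1.8400 / 1.4 = -1.3143.
z_P − z_E = -1.4021 − (-1.3143) = -0.0878.
E = -0.0878 / √2 = -0.0878 / 1.41421 = -0.0621 ≈ -0.06.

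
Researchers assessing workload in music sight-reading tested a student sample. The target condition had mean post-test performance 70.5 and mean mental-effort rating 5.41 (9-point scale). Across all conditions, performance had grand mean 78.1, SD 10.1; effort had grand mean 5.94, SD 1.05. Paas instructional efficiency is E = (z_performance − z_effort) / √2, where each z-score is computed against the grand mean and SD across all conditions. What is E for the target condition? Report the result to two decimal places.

z_performance = (70.5 − 78.1) / 10.1 = -7.6000 / 10.1 = -0.7525.
z_effort = (5.41 − 5.94) / 1.05 = -0.5300 / 1.05 = -0.5048.
z_P − z_E = -0.7525 − (-0.5048) = -0.2477.
E = -0.2477 / √2 = -0.2477 / 1.41421 = -0.1752 ≈ -0.18.

-0.18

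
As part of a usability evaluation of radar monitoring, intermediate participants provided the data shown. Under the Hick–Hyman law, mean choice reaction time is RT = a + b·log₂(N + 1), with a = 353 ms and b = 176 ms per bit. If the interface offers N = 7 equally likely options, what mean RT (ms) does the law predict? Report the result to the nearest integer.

881

log₂(7 + 1) = log₂(8) = 3.0000.
RT = 353 + 176 × 3.0000 = 353 + 528.0000 = 881.0000 ms.
≈ 881 ms.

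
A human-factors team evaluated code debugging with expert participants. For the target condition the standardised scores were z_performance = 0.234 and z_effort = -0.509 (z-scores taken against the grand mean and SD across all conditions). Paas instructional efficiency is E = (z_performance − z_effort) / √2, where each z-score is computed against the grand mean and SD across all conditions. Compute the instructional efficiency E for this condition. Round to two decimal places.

0.53

z_P − z_E = 0.234 − (-0.509) = 0.7430.
E = 0.7430 / √2 = 0.7430 / 1.41421 = 0.5254 ≈ 0.53.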